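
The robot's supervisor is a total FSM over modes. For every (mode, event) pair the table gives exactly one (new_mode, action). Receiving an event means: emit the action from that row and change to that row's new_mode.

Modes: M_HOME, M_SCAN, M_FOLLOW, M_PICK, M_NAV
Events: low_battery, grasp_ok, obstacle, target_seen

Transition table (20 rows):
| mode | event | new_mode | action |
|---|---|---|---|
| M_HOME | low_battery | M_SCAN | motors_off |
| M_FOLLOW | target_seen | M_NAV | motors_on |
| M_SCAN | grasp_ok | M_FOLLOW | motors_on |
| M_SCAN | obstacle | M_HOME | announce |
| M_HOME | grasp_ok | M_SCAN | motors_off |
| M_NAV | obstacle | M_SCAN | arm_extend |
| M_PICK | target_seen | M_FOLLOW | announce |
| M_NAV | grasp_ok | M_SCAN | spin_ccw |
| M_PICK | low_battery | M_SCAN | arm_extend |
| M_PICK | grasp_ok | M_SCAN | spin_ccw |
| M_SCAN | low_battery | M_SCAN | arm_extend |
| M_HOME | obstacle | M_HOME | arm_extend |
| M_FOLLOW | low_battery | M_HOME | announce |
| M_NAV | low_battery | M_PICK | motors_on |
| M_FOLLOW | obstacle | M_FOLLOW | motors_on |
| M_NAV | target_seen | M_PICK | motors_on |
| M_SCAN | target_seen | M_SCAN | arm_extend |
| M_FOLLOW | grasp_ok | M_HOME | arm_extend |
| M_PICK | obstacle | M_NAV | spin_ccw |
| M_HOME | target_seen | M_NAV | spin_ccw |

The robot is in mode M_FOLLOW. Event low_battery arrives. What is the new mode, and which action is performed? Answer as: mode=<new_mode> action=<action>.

current mode = M_FOLLOW; filter table to that mode:
  (M_FOLLOW, target_seen) → (M_NAV, motors_on)
  (M_FOLLOW, low_battery) → (M_HOME, announce)  ← event matches
  (M_FOLLOW, obstacle) → (M_FOLLOW, motors_on)
  (M_FOLLOW, grasp_ok) → (M_HOME, arm_extend)
event = low_battery selects (M_HOME, announce)

mode=M_HOME action=announce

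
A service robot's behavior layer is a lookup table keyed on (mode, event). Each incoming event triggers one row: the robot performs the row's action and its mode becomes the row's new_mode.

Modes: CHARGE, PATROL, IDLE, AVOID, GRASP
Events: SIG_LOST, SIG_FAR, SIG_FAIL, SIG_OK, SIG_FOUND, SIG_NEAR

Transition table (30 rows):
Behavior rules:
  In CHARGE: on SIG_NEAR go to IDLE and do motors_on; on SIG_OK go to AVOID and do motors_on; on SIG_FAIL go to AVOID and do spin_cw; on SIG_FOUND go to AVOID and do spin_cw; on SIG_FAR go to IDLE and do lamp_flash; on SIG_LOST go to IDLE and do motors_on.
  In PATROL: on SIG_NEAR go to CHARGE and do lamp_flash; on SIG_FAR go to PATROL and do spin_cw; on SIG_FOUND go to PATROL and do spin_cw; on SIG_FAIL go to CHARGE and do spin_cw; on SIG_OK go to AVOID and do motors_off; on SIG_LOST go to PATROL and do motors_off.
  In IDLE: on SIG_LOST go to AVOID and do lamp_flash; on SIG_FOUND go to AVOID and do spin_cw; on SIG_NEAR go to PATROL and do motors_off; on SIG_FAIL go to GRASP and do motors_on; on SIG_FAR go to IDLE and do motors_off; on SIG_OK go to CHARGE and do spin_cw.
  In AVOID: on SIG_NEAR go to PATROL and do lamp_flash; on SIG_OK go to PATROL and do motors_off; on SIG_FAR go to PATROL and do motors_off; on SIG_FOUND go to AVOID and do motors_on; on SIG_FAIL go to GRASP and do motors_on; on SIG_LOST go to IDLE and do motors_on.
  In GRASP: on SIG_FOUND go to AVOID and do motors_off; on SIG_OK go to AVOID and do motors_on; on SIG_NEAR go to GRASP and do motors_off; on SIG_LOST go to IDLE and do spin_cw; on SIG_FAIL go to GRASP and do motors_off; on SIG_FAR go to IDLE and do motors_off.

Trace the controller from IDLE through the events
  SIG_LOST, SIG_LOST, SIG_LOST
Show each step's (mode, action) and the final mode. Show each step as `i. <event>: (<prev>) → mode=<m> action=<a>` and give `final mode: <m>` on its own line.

final mode: AVOID

1. SIG_LOST: (IDLE) → mode=AVOID action=lamp_flash
2. SIG_LOST: (AVOID) → mode=IDLE action=motors_on
3. SIG_LOST: (IDLE) → mode=AVOID action=lamp_flash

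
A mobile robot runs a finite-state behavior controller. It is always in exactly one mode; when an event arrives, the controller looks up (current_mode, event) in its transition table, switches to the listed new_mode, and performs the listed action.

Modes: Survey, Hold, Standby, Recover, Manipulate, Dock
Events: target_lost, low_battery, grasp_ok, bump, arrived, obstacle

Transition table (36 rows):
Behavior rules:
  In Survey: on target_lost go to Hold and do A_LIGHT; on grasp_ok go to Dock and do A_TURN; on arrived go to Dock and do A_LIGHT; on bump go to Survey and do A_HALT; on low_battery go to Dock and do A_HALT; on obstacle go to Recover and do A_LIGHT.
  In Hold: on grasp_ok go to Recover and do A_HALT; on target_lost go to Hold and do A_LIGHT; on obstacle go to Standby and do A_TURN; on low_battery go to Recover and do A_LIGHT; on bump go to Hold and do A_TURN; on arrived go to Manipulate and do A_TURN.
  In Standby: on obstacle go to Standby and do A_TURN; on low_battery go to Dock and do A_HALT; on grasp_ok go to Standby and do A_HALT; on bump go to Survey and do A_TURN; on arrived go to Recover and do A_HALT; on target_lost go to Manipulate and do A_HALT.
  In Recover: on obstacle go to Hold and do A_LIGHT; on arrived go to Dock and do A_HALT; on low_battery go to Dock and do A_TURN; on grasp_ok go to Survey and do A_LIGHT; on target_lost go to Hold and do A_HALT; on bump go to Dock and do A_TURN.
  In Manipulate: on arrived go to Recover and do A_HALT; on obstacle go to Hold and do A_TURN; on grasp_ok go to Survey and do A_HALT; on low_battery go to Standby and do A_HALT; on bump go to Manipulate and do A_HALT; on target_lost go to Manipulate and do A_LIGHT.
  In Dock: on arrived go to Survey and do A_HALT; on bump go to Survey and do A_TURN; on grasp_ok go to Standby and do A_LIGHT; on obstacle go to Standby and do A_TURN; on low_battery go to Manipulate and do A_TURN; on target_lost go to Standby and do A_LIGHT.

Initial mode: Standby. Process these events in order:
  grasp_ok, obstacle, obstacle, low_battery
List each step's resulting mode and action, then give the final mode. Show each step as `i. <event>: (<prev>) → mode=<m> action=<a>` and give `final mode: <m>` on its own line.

1. grasp_ok: (Standby) → mode=Standby action=A_HALT
2. obstacle: (Standby) → mode=Standby action=A_TURN
3. obstacle: (Standby) → mode=Standby action=A_TURN
4. low_battery: (Standby) → mode=Dock action=A_HALT

final mode: Dock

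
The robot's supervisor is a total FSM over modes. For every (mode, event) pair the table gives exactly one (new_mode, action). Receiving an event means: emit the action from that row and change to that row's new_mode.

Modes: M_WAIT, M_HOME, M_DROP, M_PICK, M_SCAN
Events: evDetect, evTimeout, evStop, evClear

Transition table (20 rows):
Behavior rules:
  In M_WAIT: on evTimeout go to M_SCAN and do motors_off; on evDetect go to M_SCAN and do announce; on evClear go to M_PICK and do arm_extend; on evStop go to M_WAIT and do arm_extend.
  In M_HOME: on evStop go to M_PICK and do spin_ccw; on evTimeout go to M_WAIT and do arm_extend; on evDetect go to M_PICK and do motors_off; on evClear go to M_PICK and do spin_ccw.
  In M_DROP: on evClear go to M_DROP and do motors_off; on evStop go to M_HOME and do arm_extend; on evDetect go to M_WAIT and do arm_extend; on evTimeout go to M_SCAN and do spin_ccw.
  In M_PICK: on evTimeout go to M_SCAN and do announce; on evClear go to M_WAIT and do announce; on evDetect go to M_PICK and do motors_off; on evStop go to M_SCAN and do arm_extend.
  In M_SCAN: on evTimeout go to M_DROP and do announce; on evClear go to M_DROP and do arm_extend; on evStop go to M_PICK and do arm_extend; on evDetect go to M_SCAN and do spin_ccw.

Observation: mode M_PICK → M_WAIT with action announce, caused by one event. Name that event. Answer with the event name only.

evClear

try evDetect: (M_PICK, evDetect) → (M_PICK, motors_off)
try evTimeout: (M_PICK, evTimeout) → (M_SCAN, announce)
try evStop: (M_PICK, evStop) → (M_SCAN, arm_extend)
try evClear: (M_PICK, evClear) → (M_WAIT, announce)  ← matches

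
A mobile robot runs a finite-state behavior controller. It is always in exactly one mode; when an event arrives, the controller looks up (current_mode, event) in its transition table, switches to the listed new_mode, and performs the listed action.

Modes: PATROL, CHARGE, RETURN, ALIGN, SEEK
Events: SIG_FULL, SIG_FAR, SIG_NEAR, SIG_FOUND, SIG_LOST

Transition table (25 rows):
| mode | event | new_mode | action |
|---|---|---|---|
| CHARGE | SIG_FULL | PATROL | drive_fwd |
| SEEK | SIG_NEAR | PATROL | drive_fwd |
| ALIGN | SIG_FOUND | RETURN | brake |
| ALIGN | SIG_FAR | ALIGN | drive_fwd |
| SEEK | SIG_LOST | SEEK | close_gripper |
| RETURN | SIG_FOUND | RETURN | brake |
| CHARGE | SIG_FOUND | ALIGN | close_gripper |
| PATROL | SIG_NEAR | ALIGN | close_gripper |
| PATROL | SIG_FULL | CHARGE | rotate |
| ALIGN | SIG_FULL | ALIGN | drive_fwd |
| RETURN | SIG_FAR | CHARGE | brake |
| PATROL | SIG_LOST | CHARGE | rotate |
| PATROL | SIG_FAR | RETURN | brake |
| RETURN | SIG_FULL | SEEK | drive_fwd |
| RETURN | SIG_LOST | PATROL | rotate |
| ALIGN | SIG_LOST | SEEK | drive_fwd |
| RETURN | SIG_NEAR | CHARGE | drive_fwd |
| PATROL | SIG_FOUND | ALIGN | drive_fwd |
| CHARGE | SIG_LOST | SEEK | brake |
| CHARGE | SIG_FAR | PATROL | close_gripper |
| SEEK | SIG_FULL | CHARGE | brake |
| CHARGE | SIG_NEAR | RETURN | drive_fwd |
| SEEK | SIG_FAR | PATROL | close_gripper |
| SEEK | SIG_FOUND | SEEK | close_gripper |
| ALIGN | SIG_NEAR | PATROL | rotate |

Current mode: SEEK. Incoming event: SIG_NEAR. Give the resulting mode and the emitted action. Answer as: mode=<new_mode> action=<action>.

current mode = SEEK; filter table to that mode:
  (SEEK, SIG_NEAR) → (PATROL, drive_fwd)  ← event matches
  (SEEK, SIG_LOST) → (SEEK, close_gripper)
  (SEEK, SIG_FULL) → (CHARGE, brake)
  (SEEK, SIG_FAR) → (PATROL, close_gripper)
  (SEEK, SIG_FOUND) → (SEEK, close_gripper)
event = SIG_NEAR selects (PATROL, drive_fwd)

mode=PATROL action=drive_fwd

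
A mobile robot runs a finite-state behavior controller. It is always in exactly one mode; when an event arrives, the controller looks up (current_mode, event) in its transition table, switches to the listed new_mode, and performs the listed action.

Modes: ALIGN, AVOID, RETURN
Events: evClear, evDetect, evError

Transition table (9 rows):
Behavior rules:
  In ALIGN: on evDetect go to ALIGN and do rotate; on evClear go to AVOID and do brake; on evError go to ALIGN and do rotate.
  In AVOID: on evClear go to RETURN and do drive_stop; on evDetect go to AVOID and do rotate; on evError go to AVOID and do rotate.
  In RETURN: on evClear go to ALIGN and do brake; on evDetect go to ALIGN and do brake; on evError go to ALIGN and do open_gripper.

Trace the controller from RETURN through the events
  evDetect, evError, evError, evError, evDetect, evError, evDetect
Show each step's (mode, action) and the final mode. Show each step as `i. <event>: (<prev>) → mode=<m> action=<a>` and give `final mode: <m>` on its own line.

1. evDetect: (RETURN) → mode=ALIGN action=brake
2. evError: (ALIGN) → mode=ALIGN action=rotate
3. evError: (ALIGN) → mode=ALIGN action=rotate
4. evError: (ALIGN) → mode=ALIGN action=rotate
5. evDetect: (ALIGN) → mode=ALIGN action=rotate
6. evError: (ALIGN) → mode=ALIGN action=rotate
7. evDetect: (ALIGN) → mode=ALIGN action=rotate

final mode: ALIGN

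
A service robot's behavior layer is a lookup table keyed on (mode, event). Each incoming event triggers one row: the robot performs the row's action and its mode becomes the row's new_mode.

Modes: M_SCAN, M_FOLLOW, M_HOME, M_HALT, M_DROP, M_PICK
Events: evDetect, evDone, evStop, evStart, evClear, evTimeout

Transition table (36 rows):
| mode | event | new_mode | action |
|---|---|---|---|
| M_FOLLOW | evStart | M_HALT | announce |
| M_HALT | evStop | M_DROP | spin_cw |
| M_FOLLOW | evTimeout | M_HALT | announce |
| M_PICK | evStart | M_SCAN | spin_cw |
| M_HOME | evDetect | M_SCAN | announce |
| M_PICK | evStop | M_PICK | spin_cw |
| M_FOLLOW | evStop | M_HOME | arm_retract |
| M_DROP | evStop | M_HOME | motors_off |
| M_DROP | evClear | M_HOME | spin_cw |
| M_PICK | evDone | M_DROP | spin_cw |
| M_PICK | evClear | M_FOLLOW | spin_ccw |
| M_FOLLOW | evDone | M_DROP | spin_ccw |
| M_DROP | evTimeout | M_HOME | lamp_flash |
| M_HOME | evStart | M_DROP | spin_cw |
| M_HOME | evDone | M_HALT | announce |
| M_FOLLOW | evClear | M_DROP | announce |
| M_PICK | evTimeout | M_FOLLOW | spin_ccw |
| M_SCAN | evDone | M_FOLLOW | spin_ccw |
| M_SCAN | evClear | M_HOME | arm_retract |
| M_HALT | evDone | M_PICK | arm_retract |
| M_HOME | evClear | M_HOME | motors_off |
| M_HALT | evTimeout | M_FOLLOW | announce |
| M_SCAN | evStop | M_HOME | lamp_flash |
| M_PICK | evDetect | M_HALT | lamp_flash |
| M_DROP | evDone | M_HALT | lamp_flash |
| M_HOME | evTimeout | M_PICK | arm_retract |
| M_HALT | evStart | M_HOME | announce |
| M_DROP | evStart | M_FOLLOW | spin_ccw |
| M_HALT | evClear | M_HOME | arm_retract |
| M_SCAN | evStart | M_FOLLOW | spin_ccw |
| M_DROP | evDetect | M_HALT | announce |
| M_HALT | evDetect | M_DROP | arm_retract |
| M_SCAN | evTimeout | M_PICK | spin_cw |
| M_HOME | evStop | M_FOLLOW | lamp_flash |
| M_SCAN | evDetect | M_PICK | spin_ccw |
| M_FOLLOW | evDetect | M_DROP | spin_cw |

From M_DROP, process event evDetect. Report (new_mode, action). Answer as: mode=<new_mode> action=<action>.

current mode = M_DROP; filter table to that mode:
  (M_DROP, evStop) → (M_HOME, motors_off)
  (M_DROP, evClear) → (M_HOME, spin_cw)
  (M_DROP, evTimeout) → (M_HOME, lamp_flash)
  (M_DROP, evDone) → (M_HALT, lamp_flash)
  (M_DROP, evStart) → (M_FOLLOW, spin_ccw)
  (M_DROP, evDetect) → (M_HALT, announce)  ← event matches
event = evDetect selects (M_HALT, announce)

mode=M_HALT action=announce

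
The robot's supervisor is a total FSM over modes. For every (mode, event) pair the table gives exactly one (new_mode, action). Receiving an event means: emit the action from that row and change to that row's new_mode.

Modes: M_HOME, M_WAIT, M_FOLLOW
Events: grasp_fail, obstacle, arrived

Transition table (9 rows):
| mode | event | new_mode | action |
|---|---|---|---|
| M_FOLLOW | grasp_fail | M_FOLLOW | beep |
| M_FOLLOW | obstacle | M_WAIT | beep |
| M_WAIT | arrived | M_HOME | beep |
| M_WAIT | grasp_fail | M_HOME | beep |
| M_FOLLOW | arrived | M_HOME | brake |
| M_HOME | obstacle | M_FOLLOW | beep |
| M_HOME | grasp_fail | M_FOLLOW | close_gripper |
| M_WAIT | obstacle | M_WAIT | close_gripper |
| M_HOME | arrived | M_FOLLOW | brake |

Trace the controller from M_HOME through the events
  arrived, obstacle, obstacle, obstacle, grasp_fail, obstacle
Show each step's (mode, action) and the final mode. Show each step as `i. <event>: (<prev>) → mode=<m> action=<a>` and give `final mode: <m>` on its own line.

1. arrived: (M_HOME) → mode=M_FOLLOW action=brake
2. obstacle: (M_FOLLOW) → mode=M_WAIT action=beep
3. obstacle: (M_WAIT) → mode=M_WAIT action=close_gripper
4. obstacle: (M_WAIT) → mode=M_WAIT action=close_gripper
5. grasp_fail: (M_WAIT) → mode=M_HOME action=beep
6. obstacle: (M_HOME) → mode=M_FOLLOW action=beep

final mode: M_FOLLOW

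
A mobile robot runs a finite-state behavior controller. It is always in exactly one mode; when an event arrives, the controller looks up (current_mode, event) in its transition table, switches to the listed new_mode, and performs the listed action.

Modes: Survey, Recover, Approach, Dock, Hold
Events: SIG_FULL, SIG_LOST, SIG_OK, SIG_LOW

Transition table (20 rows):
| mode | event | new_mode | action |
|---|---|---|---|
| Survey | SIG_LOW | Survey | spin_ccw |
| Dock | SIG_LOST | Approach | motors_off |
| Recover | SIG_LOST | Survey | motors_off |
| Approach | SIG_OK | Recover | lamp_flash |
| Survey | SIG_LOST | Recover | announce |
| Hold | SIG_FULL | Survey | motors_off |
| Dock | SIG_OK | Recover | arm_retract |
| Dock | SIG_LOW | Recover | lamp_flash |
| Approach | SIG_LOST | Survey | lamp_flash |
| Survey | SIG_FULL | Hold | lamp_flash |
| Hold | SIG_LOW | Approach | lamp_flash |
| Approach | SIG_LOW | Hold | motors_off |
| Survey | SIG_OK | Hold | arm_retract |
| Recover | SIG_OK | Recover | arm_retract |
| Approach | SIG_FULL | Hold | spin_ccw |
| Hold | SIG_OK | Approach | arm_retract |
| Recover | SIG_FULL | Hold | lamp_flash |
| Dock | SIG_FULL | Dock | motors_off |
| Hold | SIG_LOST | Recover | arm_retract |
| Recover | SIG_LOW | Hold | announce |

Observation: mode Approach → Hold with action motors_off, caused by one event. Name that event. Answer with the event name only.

try SIG_FULL: (Approach, SIG_FULL) → (Hold, spin_ccw)
try SIG_LOST: (Approach, SIG_LOST) → (Survey, lamp_flash)
try SIG_OK: (Approach, SIG_OK) → (Recover, lamp_flash)
try SIG_LOW: (Approach, SIG_LOW) → (Hold, motors_off)  ← matches

SIG_LOW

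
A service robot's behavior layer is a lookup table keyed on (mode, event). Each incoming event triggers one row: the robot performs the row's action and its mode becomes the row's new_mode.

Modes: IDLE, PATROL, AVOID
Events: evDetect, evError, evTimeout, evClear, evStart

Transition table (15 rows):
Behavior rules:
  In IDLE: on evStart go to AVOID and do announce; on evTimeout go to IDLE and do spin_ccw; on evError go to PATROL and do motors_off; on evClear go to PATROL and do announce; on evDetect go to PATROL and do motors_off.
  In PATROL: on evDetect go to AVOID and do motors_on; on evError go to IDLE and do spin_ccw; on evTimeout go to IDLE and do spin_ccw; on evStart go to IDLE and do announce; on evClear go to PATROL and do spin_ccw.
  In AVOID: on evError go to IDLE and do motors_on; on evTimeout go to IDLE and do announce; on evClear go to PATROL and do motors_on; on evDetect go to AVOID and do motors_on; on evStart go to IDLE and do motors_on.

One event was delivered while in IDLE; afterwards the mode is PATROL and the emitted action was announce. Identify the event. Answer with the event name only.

try evDetect: (IDLE, evDetect) → (PATROL, motors_off)
try evError: (IDLE, evError) → (PATROL, motors_off)
try evTimeout: (IDLE, evTimeout) → (IDLE, spin_ccw)
try evClear: (IDLE, evClear) → (PATROL, announce)  ← matches
try evStart: (IDLE, evStart) → (AVOID, announce)

evClear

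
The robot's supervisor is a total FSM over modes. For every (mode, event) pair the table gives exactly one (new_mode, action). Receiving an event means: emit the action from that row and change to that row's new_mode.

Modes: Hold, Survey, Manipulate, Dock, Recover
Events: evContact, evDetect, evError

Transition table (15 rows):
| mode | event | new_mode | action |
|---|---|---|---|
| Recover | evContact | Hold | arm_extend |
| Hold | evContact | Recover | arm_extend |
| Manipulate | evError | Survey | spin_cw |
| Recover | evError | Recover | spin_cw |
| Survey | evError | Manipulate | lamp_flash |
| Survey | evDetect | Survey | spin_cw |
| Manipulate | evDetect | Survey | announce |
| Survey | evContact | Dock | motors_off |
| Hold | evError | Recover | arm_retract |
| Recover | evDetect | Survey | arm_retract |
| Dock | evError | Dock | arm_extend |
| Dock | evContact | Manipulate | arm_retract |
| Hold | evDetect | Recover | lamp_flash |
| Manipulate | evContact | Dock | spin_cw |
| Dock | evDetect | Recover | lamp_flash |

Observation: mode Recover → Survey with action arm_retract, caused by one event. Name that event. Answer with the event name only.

try evContact: (Recover, evContact) → (Hold, arm_extend)
try evDetect: (Recover, evDetect) → (Survey, arm_retract)  ← matches
try evError: (Recover, evError) → (Recover, spin_cw)

evDetect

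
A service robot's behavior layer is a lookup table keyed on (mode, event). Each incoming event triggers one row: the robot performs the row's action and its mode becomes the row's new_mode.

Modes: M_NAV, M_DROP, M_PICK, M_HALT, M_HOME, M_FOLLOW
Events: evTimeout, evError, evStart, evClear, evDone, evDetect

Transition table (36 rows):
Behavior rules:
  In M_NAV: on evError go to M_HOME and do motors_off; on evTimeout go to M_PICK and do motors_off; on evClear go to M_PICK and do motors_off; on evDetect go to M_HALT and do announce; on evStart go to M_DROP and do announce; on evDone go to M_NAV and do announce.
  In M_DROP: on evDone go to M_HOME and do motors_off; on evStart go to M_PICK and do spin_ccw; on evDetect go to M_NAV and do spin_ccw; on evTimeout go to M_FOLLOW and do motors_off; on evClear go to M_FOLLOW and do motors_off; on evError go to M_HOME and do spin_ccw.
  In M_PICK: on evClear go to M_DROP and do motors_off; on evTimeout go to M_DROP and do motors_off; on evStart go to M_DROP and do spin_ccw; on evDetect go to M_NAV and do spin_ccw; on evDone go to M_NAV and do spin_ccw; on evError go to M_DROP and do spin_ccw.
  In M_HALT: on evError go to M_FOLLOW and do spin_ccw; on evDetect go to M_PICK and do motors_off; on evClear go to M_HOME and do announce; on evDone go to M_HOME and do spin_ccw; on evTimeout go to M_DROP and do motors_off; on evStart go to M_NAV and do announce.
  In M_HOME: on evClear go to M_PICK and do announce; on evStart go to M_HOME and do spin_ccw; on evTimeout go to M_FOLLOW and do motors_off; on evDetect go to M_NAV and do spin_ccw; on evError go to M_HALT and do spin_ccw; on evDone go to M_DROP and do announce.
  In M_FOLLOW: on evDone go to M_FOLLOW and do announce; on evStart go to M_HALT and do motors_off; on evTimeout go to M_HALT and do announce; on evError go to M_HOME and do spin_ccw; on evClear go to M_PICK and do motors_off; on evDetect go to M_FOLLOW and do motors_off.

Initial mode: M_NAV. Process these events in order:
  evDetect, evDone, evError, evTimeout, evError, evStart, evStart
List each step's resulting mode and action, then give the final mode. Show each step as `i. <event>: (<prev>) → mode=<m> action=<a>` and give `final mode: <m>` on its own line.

1. evDetect: (M_NAV) → mode=M_HALT action=announce
2. evDone: (M_HALT) → mode=M_HOME action=spin_ccw
3. evError: (M_HOME) → mode=M_HALT action=spin_ccw
4. evTimeout: (M_HALT) → mode=M_DROP action=motors_off
5. evError: (M_DROP) → mode=M_HOME action=spin_ccw
6. evStart: (M_HOME) → mode=M_HOME action=spin_ccw
7. evStart: (M_HOME) → mode=M_HOME action=spin_ccw

final mode: M_HOME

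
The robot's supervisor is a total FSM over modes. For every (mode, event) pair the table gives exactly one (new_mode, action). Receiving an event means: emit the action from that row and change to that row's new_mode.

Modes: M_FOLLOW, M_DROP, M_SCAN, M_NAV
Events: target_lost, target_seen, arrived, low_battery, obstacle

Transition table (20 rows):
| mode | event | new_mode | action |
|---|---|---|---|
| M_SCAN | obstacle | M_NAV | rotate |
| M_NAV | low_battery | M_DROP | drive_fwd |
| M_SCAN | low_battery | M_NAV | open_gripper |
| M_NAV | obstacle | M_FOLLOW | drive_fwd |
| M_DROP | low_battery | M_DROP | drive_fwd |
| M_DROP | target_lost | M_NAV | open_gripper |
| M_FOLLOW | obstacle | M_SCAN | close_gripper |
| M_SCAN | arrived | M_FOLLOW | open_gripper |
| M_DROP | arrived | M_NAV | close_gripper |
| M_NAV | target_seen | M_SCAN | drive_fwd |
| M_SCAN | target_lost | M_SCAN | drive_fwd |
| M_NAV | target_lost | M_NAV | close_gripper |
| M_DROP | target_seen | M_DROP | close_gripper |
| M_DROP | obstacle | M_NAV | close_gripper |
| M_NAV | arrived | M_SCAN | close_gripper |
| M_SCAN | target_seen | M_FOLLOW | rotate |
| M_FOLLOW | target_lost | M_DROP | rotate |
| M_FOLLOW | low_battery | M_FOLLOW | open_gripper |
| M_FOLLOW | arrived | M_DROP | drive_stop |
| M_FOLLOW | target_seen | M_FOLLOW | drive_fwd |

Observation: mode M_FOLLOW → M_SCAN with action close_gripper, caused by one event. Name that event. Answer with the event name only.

obstacle

try target_lost: (M_FOLLOW, target_lost) → (M_DROP, rotate)
try target_seen: (M_FOLLOW, target_seen) → (M_FOLLOW, drive_fwd)
try arrived: (M_FOLLOW, arrived) → (M_DROP, drive_stop)
try low_battery: (M_FOLLOW, low_battery) → (M_FOLLOW, open_gripper)
try obstacle: (M_FOLLOW, obstacle) → (M_SCAN, close_gripper)  ← matches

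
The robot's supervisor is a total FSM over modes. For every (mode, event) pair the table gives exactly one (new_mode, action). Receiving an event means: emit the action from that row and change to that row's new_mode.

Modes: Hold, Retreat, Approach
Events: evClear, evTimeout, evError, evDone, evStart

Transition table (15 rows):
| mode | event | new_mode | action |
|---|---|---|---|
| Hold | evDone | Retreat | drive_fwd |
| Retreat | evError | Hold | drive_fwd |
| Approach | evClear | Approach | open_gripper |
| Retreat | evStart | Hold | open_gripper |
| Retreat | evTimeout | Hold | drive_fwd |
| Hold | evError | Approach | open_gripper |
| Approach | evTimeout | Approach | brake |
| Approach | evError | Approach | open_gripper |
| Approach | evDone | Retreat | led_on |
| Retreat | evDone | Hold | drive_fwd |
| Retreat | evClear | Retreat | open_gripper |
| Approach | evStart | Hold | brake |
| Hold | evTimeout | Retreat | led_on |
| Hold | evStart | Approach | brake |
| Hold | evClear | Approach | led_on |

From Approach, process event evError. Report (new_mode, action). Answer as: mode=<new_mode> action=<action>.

mode=Approach action=open_gripper

current mode = Approach; filter table to that mode:
  (Approach, evClear) → (Approach, open_gripper)
  (Approach, evTimeout) → (Approach, brake)
  (Approach, evError) → (Approach, open_gripper)  ← event matches
  (Approach, evDone) → (Retreat, led_on)
  (Approach, evStart) → (Hold, brake)
event = evError selects (Approach, open_gripper)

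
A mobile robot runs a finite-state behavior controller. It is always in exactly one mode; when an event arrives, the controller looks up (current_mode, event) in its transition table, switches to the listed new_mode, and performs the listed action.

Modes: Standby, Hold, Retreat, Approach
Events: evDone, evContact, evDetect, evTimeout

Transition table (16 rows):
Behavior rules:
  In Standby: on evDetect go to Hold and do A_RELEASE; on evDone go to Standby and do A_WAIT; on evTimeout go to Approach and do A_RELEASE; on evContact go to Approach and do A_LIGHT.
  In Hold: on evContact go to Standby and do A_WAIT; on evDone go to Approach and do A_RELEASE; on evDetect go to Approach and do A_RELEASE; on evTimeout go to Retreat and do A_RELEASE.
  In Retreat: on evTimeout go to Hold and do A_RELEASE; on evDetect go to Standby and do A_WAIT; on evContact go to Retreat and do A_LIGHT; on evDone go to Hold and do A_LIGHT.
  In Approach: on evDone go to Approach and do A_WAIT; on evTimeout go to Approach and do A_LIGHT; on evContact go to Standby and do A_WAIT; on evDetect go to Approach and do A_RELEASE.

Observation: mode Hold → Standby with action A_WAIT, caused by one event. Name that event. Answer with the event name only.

evContact

try evDone: (Hold, evDone) → (Approach, A_RELEASE)
try evContact: (Hold, evContact) → (Standby, A_WAIT)  ← matches
try evDetect: (Hold, evDetect) → (Approach, A_RELEASE)
try evTimeout: (Hold, evTimeout) → (Retreat, A_RELEASE)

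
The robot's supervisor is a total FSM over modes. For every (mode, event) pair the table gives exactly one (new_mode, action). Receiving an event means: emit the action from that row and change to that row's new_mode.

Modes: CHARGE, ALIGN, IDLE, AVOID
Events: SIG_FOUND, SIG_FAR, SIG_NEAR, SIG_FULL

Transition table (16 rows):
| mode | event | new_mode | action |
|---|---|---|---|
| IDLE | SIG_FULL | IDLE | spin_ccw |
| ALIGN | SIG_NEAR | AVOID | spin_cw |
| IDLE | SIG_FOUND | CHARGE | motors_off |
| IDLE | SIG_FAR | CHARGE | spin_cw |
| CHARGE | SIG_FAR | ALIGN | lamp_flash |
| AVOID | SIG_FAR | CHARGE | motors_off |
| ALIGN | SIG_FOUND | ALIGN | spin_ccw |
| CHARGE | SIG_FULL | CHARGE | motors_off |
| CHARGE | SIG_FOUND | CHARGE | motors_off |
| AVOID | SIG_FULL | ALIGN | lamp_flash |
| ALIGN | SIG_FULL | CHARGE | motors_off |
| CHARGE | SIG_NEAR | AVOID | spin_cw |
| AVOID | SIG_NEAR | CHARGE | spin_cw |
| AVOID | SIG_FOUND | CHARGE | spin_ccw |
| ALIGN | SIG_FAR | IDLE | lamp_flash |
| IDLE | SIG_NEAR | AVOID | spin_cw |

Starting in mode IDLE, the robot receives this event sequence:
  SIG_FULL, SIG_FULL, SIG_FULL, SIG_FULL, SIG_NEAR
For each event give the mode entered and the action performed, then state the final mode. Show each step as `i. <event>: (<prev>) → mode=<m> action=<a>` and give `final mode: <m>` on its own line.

1. SIG_FULL: (IDLE) → mode=IDLE action=spin_ccw
2. SIG_FULL: (IDLE) → mode=IDLE action=spin_ccw
3. SIG_FULL: (IDLE) → mode=IDLE action=spin_ccw
4. SIG_FULL: (IDLE) → mode=IDLE action=spin_ccw
5. SIG_NEAR: (IDLE) → mode=AVOID action=spin_cw

final mode: AVOID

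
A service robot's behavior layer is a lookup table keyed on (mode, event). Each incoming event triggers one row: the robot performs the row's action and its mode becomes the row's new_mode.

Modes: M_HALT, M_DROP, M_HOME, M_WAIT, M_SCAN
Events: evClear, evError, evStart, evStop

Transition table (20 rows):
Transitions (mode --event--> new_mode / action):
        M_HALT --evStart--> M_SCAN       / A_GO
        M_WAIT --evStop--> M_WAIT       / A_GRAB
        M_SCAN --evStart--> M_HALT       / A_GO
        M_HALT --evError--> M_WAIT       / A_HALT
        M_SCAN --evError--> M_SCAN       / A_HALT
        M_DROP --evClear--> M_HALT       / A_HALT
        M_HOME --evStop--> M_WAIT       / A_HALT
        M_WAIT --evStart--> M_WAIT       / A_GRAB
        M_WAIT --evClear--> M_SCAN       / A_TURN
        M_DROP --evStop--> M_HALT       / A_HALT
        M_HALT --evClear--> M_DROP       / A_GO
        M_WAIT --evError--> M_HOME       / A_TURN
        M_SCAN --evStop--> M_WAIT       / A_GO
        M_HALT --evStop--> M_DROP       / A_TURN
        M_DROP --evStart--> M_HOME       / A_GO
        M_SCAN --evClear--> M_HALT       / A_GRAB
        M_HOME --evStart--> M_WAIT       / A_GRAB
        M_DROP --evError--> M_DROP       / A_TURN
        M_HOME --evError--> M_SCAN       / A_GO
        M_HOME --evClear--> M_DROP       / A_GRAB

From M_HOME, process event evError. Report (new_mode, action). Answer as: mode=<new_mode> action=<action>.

mode=M_SCAN action=A_GO

current mode = M_HOME; filter table to that mode:
  (M_HOME, evStop) → (M_WAIT, A_HALT)
  (M_HOME, evStart) → (M_WAIT, A_GRAB)
  (M_HOME, evError) → (M_SCAN, A_GO)  ← event matches
  (M_HOME, evClear) → (M_DROP, A_GRAB)
event = evError selects (M_SCAN, A_GO)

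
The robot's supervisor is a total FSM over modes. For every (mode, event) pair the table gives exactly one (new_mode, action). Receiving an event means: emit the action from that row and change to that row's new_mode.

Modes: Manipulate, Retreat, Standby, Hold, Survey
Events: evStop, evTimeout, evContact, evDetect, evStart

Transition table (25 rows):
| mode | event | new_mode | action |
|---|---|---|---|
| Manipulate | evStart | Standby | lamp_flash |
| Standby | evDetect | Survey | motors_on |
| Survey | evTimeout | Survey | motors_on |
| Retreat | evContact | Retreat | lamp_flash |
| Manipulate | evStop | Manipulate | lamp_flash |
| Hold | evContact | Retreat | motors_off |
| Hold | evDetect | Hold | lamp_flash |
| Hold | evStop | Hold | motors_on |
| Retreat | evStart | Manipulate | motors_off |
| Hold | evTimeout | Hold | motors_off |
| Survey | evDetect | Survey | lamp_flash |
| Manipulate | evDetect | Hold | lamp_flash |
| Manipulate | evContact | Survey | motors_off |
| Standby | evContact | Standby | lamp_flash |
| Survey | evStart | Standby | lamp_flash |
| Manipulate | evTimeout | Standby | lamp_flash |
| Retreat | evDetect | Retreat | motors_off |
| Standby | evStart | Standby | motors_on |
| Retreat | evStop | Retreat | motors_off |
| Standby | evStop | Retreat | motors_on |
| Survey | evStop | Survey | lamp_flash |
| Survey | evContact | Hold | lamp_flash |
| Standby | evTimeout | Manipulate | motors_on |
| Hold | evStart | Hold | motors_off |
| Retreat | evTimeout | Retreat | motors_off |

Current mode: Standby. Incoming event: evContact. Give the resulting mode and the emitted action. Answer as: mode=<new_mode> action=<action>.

current mode = Standby; filter table to that mode:
  (Standby, evDetect) → (Survey, motors_on)
  (Standby, evContact) → (Standby, lamp_flash)  ← event matches
  (Standby, evStart) → (Standby, motors_on)
  (Standby, evStop) → (Retreat, motors_on)
  (Standby, evTimeout) → (Manipulate, motors_on)
event = evContact selects (Standby, lamp_flash)

mode=Standby action=lamp_flash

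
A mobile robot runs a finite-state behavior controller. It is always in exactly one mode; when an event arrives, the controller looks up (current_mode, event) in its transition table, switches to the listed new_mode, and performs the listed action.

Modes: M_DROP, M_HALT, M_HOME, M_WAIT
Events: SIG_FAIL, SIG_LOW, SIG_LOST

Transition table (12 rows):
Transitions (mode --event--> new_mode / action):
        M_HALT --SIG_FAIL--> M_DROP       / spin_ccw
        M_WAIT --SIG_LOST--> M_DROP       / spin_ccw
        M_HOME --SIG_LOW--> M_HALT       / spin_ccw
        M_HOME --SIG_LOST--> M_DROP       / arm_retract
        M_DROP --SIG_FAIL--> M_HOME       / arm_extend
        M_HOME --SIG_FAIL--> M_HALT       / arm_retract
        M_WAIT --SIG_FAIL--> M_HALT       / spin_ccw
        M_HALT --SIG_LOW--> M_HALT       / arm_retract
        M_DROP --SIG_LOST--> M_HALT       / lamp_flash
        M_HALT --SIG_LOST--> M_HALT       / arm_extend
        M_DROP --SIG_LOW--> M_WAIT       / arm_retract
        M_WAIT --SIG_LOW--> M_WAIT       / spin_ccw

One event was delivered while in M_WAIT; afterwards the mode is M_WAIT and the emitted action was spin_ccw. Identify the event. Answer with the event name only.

try SIG_FAIL: (M_WAIT, SIG_FAIL) → (M_HALT, spin_ccw)
try SIG_LOW: (M_WAIT, SIG_LOW) → (M_WAIT, spin_ccw)  ← matches
try SIG_LOST: (M_WAIT, SIG_LOST) → (M_DROP, spin_ccw)

SIG_LOW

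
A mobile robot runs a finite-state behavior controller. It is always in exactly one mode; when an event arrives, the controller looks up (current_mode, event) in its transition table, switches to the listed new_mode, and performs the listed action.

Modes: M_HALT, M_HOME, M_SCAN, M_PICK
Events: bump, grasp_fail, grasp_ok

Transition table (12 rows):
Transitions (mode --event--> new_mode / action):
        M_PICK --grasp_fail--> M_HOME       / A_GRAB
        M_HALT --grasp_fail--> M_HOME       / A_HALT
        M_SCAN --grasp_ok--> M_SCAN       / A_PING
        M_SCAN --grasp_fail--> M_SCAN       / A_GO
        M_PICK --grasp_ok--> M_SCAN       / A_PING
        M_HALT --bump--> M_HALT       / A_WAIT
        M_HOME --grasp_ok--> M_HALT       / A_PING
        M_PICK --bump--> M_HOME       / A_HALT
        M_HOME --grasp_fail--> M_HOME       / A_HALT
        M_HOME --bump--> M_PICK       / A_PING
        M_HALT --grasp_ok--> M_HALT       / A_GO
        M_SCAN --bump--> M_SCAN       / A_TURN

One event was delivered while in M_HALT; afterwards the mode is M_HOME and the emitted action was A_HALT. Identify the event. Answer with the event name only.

grasp_fail

try bump: (M_HALT, bump) → (M_HALT, A_WAIT)
try grasp_fail: (M_HALT, grasp_fail) → (M_HOME, A_HALT)  ← matches
try grasp_ok: (M_HALT, grasp_ok) → (M_HALT, A_GO)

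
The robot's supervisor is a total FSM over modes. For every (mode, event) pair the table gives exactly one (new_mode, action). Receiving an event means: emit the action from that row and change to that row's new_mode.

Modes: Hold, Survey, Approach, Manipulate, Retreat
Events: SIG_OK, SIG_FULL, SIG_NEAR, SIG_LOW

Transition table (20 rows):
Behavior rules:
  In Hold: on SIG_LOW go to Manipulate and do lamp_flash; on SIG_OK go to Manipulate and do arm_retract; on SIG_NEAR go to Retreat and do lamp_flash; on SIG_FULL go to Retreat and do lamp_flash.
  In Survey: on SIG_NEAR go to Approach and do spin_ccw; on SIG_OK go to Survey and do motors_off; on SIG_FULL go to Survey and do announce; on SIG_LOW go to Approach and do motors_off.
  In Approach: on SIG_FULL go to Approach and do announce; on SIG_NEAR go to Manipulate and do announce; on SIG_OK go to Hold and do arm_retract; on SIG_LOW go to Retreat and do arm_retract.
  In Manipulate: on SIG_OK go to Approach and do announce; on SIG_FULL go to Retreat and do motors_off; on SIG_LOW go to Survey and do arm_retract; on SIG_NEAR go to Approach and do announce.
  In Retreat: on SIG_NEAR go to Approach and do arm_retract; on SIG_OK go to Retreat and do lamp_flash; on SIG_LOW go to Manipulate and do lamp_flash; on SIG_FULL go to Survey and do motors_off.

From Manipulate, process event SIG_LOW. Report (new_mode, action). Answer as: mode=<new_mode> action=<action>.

mode=Survey action=arm_retract

current mode = Manipulate; filter table to that mode:
  (Manipulate, SIG_OK) → (Approach, announce)
  (Manipulate, SIG_FULL) → (Retreat, motors_off)
  (Manipulate, SIG_LOW) → (Survey, arm_retract)  ← event matches
  (Manipulate, SIG_NEAR) → (Approach, announce)
event = SIG_LOW selects (Survey, arm_retract)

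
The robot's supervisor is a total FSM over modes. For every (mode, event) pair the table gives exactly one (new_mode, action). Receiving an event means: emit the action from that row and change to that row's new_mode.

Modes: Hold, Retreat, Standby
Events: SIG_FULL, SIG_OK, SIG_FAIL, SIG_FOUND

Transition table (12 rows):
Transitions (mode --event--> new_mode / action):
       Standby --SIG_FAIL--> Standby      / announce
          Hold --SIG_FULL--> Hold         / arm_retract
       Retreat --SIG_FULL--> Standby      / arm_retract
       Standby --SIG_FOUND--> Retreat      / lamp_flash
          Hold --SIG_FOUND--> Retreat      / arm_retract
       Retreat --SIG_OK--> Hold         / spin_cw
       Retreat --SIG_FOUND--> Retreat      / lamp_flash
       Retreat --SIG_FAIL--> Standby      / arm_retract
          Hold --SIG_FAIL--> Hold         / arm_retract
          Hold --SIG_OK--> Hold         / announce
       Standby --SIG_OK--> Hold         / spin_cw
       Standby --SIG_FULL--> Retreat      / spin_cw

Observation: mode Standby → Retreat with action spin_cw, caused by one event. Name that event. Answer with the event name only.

SIG_FULL

try SIG_FULL: (Standby, SIG_FULL) → (Retreat, spin_cw)  ← matches
try SIG_OK: (Standby, SIG_OK) → (Hold, spin_cw)
try SIG_FAIL: (Standby, SIG_FAIL) → (Standby, announce)
try SIG_FOUND: (Standby, SIG_FOUND) → (Retreat, lamp_flash)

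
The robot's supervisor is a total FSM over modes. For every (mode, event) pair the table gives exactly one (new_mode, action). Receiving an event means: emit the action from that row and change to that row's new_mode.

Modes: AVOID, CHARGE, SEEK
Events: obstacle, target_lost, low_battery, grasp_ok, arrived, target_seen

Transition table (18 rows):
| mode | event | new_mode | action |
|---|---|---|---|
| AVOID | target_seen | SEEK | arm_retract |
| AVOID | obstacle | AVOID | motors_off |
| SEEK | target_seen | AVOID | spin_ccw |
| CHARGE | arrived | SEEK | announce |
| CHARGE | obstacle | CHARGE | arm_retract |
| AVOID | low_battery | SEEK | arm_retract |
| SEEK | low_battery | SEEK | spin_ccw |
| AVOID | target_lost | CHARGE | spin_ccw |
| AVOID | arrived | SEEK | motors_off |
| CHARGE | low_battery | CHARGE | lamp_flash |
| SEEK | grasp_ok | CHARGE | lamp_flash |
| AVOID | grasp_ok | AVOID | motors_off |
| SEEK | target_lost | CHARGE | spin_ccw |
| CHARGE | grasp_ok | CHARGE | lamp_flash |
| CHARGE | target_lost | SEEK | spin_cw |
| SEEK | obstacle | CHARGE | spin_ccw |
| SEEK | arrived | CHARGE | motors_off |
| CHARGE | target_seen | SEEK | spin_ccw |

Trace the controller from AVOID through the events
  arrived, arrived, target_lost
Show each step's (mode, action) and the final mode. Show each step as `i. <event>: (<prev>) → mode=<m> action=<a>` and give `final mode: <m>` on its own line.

final mode: SEEK

1. arrived: (AVOID) → mode=SEEK action=motors_off
2. arrived: (SEEK) → mode=CHARGE action=motors_off
3. target_lost: (CHARGE) → mode=SEEK action=spin_cw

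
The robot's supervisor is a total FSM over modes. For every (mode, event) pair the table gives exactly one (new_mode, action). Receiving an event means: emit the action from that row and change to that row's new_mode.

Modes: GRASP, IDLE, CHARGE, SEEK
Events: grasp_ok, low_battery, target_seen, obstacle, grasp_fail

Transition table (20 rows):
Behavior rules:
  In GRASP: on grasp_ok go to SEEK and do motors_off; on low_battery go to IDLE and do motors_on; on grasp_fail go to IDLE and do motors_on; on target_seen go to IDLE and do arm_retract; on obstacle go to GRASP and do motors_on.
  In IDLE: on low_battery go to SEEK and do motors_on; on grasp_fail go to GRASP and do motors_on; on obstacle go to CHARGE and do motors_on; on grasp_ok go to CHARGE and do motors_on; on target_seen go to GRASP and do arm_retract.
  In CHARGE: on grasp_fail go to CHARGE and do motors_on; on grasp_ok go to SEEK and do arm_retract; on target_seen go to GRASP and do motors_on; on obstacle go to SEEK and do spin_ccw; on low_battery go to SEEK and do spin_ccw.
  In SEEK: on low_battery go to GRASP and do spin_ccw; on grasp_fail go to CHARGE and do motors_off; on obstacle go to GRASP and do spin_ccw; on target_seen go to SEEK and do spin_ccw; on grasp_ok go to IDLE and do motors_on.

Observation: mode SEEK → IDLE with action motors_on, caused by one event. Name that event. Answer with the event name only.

try grasp_ok: (SEEK, grasp_ok) → (IDLE, motors_on)  ← matches
try low_battery: (SEEK, low_battery) → (GRASP, spin_ccw)
try target_seen: (SEEK, target_seen) → (SEEK, spin_ccw)
try obstacle: (SEEK, obstacle) → (GRASP, spin_ccw)
try grasp_fail: (SEEK, grasp_fail) → (CHARGE, motors_off)

grasp_ok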